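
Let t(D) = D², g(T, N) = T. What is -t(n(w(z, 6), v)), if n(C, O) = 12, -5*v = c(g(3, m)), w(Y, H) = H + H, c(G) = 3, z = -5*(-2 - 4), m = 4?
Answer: -144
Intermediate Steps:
z = 30 (z = -5*(-6) = 30)
w(Y, H) = 2*H
v = -⅗ (v = -⅕*3 = -⅗ ≈ -0.60000)
-t(n(w(z, 6), v)) = -1*12² = -1*144 = -144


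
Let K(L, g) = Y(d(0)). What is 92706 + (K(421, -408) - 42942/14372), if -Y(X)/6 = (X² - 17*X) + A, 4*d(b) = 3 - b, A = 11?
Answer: 2664860181/28744 ≈ 92710.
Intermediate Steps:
d(b) = ¾ - b/4 (d(b) = (3 - b)/4 = ¾ - b/4)
Y(X) = -66 - 6*X² + 102*X (Y(X) = -6*((X² - 17*X) + 11) = -6*(11 + X² - 17*X) = -66 - 6*X² + 102*X)
K(L, g) = 57/8 (K(L, g) = -66 - 6*(¾ - ¼*0)² + 102*(¾ - ¼*0) = -66 - 6*(¾ + 0)² + 102*(¾ + 0) = -66 - 6*(¾)² + 102*(¾) = -66 - 6*9/16 + 153/2 = -66 - 27/8 + 153/2 = 57/8)
92706 + (K(421, -408) - 42942/14372) = 92706 + (57/8 - 42942/14372) = 92706 + (57/8 - 42942*1/14372) = 92706 + (57/8 - 21471/7186) = 92706 + 118917/28744 = 2664860181/28744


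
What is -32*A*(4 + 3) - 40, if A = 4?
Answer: -936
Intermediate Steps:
-32*A*(4 + 3) - 40 = -128*(4 + 3) - 40 = -128*7 - 40 = -32*28 - 40 = -896 - 40 = -936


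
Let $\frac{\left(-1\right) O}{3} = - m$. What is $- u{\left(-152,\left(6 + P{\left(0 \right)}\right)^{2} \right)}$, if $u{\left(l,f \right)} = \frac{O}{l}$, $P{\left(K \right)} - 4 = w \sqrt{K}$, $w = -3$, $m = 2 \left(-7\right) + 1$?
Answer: $- \frac{39}{152} \approx -0.25658$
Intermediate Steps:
$m = -13$ ($m = -14 + 1 = -13$)
$O = -39$ ($O = - 3 \left(\left(-1\right) \left(-13\right)\right) = \left(-3\right) 13 = -39$)
$P{\left(K \right)} = 4 - 3 \sqrt{K}$
$u{\left(l,f \right)} = - \frac{39}{l}$
$- u{\left(-152,\left(6 + P{\left(0 \right)}\right)^{2} \right)} = - \frac{-39}{-152} = - \frac{\left(-39\right) \left(-1\right)}{152} = \left(-1\right) \frac{39}{152} = - \frac{39}{152}$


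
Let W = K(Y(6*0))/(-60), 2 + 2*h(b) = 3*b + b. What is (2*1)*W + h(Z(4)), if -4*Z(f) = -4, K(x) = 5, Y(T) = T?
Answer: ⅚ ≈ 0.83333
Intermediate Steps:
Z(f) = 1 (Z(f) = -¼*(-4) = 1)
h(b) = -1 + 2*b (h(b) = -1 + (3*b + b)/2 = -1 + (4*b)/2 = -1 + 2*b)
W = -1/12 (W = 5/(-60) = 5*(-1/60) = -1/12 ≈ -0.083333)
(2*1)*W + h(Z(4)) = (2*1)*(-1/12) + (-1 + 2*1) = 2*(-1/12) + (-1 + 2) = -⅙ + 1 = ⅚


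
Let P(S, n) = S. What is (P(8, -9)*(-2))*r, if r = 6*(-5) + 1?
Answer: 464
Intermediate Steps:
r = -29 (r = -30 + 1 = -29)
(P(8, -9)*(-2))*r = (8*(-2))*(-29) = -16*(-29) = 464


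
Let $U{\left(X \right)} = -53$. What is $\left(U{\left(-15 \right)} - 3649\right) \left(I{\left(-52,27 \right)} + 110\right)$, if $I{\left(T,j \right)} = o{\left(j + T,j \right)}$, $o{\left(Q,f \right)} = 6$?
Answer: $-429432$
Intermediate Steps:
$I{\left(T,j \right)} = 6$
$\left(U{\left(-15 \right)} - 3649\right) \left(I{\left(-52,27 \right)} + 110\right) = \left(-53 - 3649\right) \left(6 + 110\right) = \left(-3702\right) 116 = -429432$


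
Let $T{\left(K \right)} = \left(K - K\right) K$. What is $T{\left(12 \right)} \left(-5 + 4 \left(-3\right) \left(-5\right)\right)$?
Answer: $0$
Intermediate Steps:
$T{\left(K \right)} = 0$ ($T{\left(K \right)} = 0 K = 0$)
$T{\left(12 \right)} \left(-5 + 4 \left(-3\right) \left(-5\right)\right) = 0 \left(-5 + 4 \left(-3\right) \left(-5\right)\right) = 0 \left(-5 - -60\right) = 0 \left(-5 + 60\right) = 0 \cdot 55 = 0$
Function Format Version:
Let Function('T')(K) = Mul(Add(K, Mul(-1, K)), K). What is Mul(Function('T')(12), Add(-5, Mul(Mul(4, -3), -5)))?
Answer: 0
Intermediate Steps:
Function('T')(K) = 0 (Function('T')(K) = Mul(0, K) = 0)
Mul(Function('T')(12), Add(-5, Mul(Mul(4, -3), -5))) = Mul(0, Add(-5, Mul(Mul(4, -3), -5))) = Mul(0, Add(-5, Mul(-12, -5))) = Mul(0, Add(-5, 60)) = Mul(0, 55) = 0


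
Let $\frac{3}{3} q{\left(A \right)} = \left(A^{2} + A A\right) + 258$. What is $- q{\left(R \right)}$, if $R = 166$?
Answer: $-55370$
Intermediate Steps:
$q{\left(A \right)} = 258 + 2 A^{2}$ ($q{\left(A \right)} = \left(A^{2} + A A\right) + 258 = \left(A^{2} + A^{2}\right) + 258 = 2 A^{2} + 258 = 258 + 2 A^{2}$)
$- q{\left(R \right)} = - (258 + 2 \cdot 166^{2}) = - (258 + 2 \cdot 27556) = - (258 + 55112) = \left(-1\right) 55370 = -55370$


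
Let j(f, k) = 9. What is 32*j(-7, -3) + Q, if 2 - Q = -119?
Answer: 409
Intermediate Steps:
Q = 121 (Q = 2 - 1*(-119) = 2 + 119 = 121)
32*j(-7, -3) + Q = 32*9 + 121 = 288 + 121 = 409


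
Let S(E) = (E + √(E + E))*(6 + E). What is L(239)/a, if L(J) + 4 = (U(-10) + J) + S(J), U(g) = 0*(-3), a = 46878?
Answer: 29395/23439 + 245*√478/46878 ≈ 1.3684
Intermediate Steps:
U(g) = 0
S(E) = (6 + E)*(E + √2*√E) (S(E) = (E + √(2*E))*(6 + E) = (E + √2*√E)*(6 + E) = (6 + E)*(E + √2*√E))
L(J) = -4 + J² + 7*J + √2*J^(3/2) + 6*√2*√J (L(J) = -4 + ((0 + J) + (J² + 6*J + √2*J^(3/2) + 6*√2*√J)) = -4 + (J + (J² + 6*J + √2*J^(3/2) + 6*√2*√J)) = -4 + (J² + 7*J + √2*J^(3/2) + 6*√2*√J) = -4 + J² + 7*J + √2*J^(3/2) + 6*√2*√J)
L(239)/a = (-4 + 239² + 7*239 + √2*239^(3/2) + 6*√2*√239)/46878 = (-4 + 57121 + 1673 + √2*(239*√239) + 6*√478)*(1/46878) = (-4 + 57121 + 1673 + 239*√478 + 6*√478)*(1/46878) = (58790 + 245*√478)*(1/46878) = 29395/23439 + 245*√478/46878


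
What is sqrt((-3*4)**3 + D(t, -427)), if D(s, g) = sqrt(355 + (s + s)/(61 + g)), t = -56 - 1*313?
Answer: sqrt(-6429888 + 61*sqrt(1328458))/61 ≈ 41.341*I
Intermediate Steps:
t = -369 (t = -56 - 313 = -369)
D(s, g) = sqrt(355 + 2*s/(61 + g)) (D(s, g) = sqrt(355 + (2*s)/(61 + g)) = sqrt(355 + 2*s/(61 + g)))
sqrt((-3*4)**3 + D(t, -427)) = sqrt((-3*4)**3 + sqrt((21655 + 2*(-369) + 355*(-427))/(61 - 427))) = sqrt((-12)**3 + sqrt((21655 - 738 - 151585)/(-366))) = sqrt(-1728 + sqrt(-1/366*(-130668))) = sqrt(-1728 + sqrt(21778/61)) = sqrt(-1728 + sqrt(1328458)/61)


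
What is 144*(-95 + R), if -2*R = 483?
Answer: -48456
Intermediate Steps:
R = -483/2 (R = -½*483 = -483/2 ≈ -241.50)
144*(-95 + R) = 144*(-95 - 483/2) = 144*(-673/2) = -48456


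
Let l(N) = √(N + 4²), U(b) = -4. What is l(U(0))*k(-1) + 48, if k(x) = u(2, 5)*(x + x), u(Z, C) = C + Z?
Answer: 48 - 28*√3 ≈ -0.49742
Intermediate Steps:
k(x) = 14*x (k(x) = (5 + 2)*(x + x) = 7*(2*x) = 14*x)
l(N) = √(16 + N) (l(N) = √(N + 16) = √(16 + N))
l(U(0))*k(-1) + 48 = √(16 - 4)*(14*(-1)) + 48 = √12*(-14) + 48 = (2*√3)*(-14) + 48 = -28*√3 + 48 = 48 - 28*√3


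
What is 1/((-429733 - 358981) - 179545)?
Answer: -1/968259 ≈ -1.0328e-6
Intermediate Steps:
1/((-429733 - 358981) - 179545) = 1/(-788714 - 179545) = 1/(-968259) = -1/968259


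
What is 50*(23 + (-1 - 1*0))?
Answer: 1100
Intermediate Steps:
50*(23 + (-1 - 1*0)) = 50*(23 + (-1 + 0)) = 50*(23 - 1) = 50*22 = 1100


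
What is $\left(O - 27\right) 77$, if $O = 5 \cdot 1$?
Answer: $-1694$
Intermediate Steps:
$O = 5$
$\left(O - 27\right) 77 = \left(5 - 27\right) 77 = \left(-22\right) 77 = -1694$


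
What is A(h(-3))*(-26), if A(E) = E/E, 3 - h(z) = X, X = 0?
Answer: -26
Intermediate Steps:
h(z) = 3 (h(z) = 3 - 1*0 = 3 + 0 = 3)
A(E) = 1
A(h(-3))*(-26) = 1*(-26) = -26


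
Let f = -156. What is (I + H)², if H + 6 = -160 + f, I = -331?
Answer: 426409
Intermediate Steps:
H = -322 (H = -6 + (-160 - 156) = -6 - 316 = -322)
(I + H)² = (-331 - 322)² = (-653)² = 426409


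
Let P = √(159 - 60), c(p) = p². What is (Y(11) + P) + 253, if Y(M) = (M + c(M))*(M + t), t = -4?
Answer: 1177 + 3*√11 ≈ 1186.9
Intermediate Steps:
P = 3*√11 (P = √99 = 3*√11 ≈ 9.9499)
Y(M) = (-4 + M)*(M + M²) (Y(M) = (M + M²)*(M - 4) = (M + M²)*(-4 + M) = (-4 + M)*(M + M²))
(Y(11) + P) + 253 = (11*(-4 + 11² - 3*11) + 3*√11) + 253 = (11*(-4 + 121 - 33) + 3*√11) + 253 = (11*84 + 3*√11) + 253 = (924 + 3*√11) + 253 = 1177 + 3*√11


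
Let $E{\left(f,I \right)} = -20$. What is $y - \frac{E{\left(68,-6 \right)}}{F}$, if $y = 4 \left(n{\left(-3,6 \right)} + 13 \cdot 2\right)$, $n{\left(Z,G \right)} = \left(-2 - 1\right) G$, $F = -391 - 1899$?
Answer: $\frac{7326}{229} \approx 31.991$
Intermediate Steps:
$F = -2290$ ($F = -391 - 1899 = -2290$)
$n{\left(Z,G \right)} = - 3 G$
$y = 32$ ($y = 4 \left(\left(-3\right) 6 + 13 \cdot 2\right) = 4 \left(-18 + 26\right) = 4 \cdot 8 = 32$)
$y - \frac{E{\left(68,-6 \right)}}{F} = 32 - - \frac{20}{-2290} = 32 - \left(-20\right) \left(- \frac{1}{2290}\right) = 32 - \frac{2}{229} = \frac{7326}{229}$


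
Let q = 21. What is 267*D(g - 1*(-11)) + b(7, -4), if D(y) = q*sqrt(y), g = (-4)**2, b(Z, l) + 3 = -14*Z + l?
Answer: -105 + 16821*sqrt(3) ≈ 29030.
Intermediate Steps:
b(Z, l) = -3 + l - 14*Z (b(Z, l) = -3 + (-14*Z + l) = -3 + (l - 14*Z) = -3 + l - 14*Z)
g = 16
D(y) = 21*sqrt(y)
267*D(g - 1*(-11)) + b(7, -4) = 267*(21*sqrt(16 - 1*(-11))) + (-3 - 4 - 14*7) = 267*(21*sqrt(16 + 11)) + (-3 - 4 - 98) = 267*(21*sqrt(27)) - 105 = 267*(21*(3*sqrt(3))) - 105 = 267*(63*sqrt(3)) - 105 = 16821*sqrt(3) - 105 = -105 + 16821*sqrt(3)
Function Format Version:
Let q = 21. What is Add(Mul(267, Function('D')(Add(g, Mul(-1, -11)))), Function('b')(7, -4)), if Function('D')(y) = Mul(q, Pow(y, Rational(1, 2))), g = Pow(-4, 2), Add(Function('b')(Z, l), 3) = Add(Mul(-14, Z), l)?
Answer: Add(-105, Mul(16821, Pow(3, Rational(1, 2)))) ≈ 29030.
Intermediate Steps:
Function('b')(Z, l) = Add(-3, l, Mul(-14, Z)) (Function('b')(Z, l) = Add(-3, Add(Mul(-14, Z), l)) = Add(-3, Add(l, Mul(-14, Z))) = Add(-3, l, Mul(-14, Z)))
g = 16
Function('D')(y) = Mul(21, Pow(y, Rational(1, 2)))
Add(Mul(267, Function('D')(Add(g, Mul(-1, -11)))), Function('b')(7, -4)) = Add(Mul(267, Mul(21, Pow(Add(16, Mul(-1, -11)), Rational(1, 2)))), Add(-3, -4, Mul(-14, 7))) = Add(Mul(267, Mul(21, Pow(Add(16, 11), Rational(1, 2)))), Add(-3, -4, -98)) = Add(Mul(267, Mul(21, Pow(27, Rational(1, 2)))), -105) = Add(Mul(267, Mul(21, Mul(3, Pow(3, Rational(1, 2))))), -105) = Add(Mul(267, Mul(63, Pow(3, Rational(1, 2)))), -105) = Add(Mul(16821, Pow(3, Rational(1, 2))), -105) = Add(-105, Mul(16821, Pow(3, Rational(1, 2))))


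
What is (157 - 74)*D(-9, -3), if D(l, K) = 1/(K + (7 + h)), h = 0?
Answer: 83/4 ≈ 20.750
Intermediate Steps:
D(l, K) = 1/(7 + K) (D(l, K) = 1/(K + (7 + 0)) = 1/(K + 7) = 1/(7 + K))
(157 - 74)*D(-9, -3) = (157 - 74)/(7 - 3) = 83/4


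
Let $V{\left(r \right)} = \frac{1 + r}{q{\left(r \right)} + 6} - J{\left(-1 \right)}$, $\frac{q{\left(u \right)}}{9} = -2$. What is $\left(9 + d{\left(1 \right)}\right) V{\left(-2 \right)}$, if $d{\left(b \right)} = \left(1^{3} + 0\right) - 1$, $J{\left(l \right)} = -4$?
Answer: $\frac{147}{4} \approx 36.75$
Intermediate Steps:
$q{\left(u \right)} = -18$ ($q{\left(u \right)} = 9 \left(-2\right) = -18$)
$d{\left(b \right)} = 0$ ($d{\left(b \right)} = \left(1 + 0\right) - 1 = 1 - 1 = 0$)
$V{\left(r \right)} = \frac{47}{12} - \frac{r}{12}$ ($V{\left(r \right)} = \frac{1 + r}{-18 + 6} - -4 = \frac{1 + r}{-12} + 4 = \left(1 + r\right) \left(- \frac{1}{12}\right) + 4 = \left(- \frac{1}{12} - \frac{r}{12}\right) + 4 = \frac{47}{12} - \frac{r}{12}$)
$\left(9 + d{\left(1 \right)}\right) V{\left(-2 \right)} = \left(9 + 0\right) \left(\frac{47}{12} - - \frac{1}{6}\right) = 9 \left(\frac{47}{12} + \frac{1}{6}\right) = 9 \cdot \frac{49}{12} = \frac{147}{4}$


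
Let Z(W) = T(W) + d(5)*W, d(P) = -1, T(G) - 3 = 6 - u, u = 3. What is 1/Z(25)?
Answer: -1/19 ≈ -0.052632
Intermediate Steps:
T(G) = 6 (T(G) = 3 + (6 - 1*3) = 3 + (6 - 3) = 3 + 3 = 6)
Z(W) = 6 - W
1/Z(25) = 1/(6 - 1*25) = 1/(6 - 25) = 1/(-19) = -1/19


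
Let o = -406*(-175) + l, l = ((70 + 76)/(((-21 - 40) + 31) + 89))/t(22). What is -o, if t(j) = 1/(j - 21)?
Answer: -4192096/59 ≈ -71053.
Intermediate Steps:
t(j) = 1/(-21 + j)
l = 146/59 (l = ((70 + 76)/(((-21 - 40) + 31) + 89))/(1/(-21 + 22)) = (146/((-61 + 31) + 89))/(1/1) = (146/(-30 + 89))/1 = (146/59)*1 = 146/59 ≈ 2.4746)
o = 4192096/59 (o = -406*(-175) + 146/59 = 71050 + 146/59 = 4192096/59 ≈ 71053.)
-o = -1*4192096/59 = -4192096/59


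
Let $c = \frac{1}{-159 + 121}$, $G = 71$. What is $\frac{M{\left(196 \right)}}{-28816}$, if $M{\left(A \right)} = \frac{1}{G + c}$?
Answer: $- \frac{19}{38858376} \approx -4.8896 \cdot 10^{-7}$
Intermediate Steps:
$c = - \frac{1}{38}$ ($c = \frac{1}{-38} = - \frac{1}{38} \approx -0.026316$)
$M{\left(A \right)} = \frac{38}{2697}$ ($M{\left(A \right)} = \frac{1}{71 - \frac{1}{38}} = \frac{1}{\frac{2697}{38}} = \frac{38}{2697}$)
$\frac{M{\left(196 \right)}}{-28816} = \frac{38}{2697 \left(-28816\right)} = \frac{38}{2697} \left(- \frac{1}{28816}\right) = - \frac{19}{38858376}$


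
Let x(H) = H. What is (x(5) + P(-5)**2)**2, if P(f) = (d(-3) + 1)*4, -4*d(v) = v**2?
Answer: 900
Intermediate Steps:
d(v) = -v**2/4
P(f) = -5 (P(f) = (-1/4*(-3)**2 + 1)*4 = (-1/4*9 + 1)*4 = (-9/4 + 1)*4 = -5/4*4 = -5)
(x(5) + P(-5)**2)**2 = (5 + (-5)**2)**2 = (5 + 25)**2 = 30**2 = 900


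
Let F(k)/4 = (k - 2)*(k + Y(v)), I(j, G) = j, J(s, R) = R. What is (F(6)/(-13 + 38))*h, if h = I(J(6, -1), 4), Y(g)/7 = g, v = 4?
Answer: -544/25 ≈ -21.760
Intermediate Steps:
Y(g) = 7*g
h = -1
F(k) = 4*(-2 + k)*(28 + k) (F(k) = 4*((k - 2)*(k + 7*4)) = 4*((-2 + k)*(k + 28)) = 4*((-2 + k)*(28 + k)) = 4*(-2 + k)*(28 + k))
(F(6)/(-13 + 38))*h = ((-224 + 4*6**2 + 104*6)/(-13 + 38))*(-1) = ((-224 + 4*36 + 624)/25)*(-1) = ((-224 + 144 + 624)*(1/25))*(-1) = (544*(1/25))*(-1) = (544/25)*(-1) = -544/25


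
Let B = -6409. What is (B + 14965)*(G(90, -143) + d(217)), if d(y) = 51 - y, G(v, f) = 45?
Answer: -1035276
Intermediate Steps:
(B + 14965)*(G(90, -143) + d(217)) = (-6409 + 14965)*(45 + (51 - 1*217)) = 8556*(45 + (51 - 217)) = 8556*(45 - 166) = 8556*(-121) = -1035276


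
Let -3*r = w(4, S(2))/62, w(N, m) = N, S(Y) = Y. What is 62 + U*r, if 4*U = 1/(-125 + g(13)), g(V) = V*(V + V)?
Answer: 2456315/39618 ≈ 62.000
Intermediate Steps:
g(V) = 2*V**2 (g(V) = V*(2*V) = 2*V**2)
U = 1/852 (U = 1/(4*(-125 + 2*13**2)) = 1/(4*(-125 + 2*169)) = 1/(4*(-125 + 338)) = (1/4)/213 = (1/4)*(1/213) = 1/852 ≈ 0.0011737)
r = -2/93 (r = -4/(3*62) = -1/3*2/31 = -2/93 ≈ -0.021505)
62 + U*r = 62 + (1/852)*(-2/93) = 62 - 1/39618 = 2456315/39618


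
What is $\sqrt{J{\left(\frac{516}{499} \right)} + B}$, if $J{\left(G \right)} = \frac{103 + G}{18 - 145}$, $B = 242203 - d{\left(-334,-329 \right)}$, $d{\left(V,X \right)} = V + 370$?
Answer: $\frac{\sqrt{972572590235994}}{63373} \approx 492.1$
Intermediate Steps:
$d{\left(V,X \right)} = 370 + V$
$B = 242167$ ($B = 242203 - \left(370 - 334\right) = 242203 - 36 = 242167$)
$J{\left(G \right)} = - \frac{103}{127} - \frac{G}{127}$ ($J{\left(G \right)} = \frac{103 + G}{-127} = \left(103 + G\right) \left(- \frac{1}{127}\right) = - \frac{103}{127} - \frac{G}{127}$)
$\sqrt{J{\left(\frac{516}{499} \right)} + B} = \sqrt{\left(- \frac{103}{127} - \frac{516 \cdot \frac{1}{499}}{127}\right) + 242167} = \sqrt{\left(- \frac{103}{127} - \frac{516}{63373}\right) + 242167} = \sqrt{- \frac{51913}{63373} + 242167} = \sqrt{\frac{15346797378}{63373}} = \frac{\sqrt{972572590235994}}{63373}$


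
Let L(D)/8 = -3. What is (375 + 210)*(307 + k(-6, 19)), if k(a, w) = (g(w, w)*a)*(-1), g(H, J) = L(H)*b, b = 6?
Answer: -325845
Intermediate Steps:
L(D) = -24 (L(D) = 8*(-3) = -24)
g(H, J) = -144 (g(H, J) = -24*6 = -144)
k(a, w) = 144*a (k(a, w) = -144*a*(-1) = 144*a)
(375 + 210)*(307 + k(-6, 19)) = (375 + 210)*(307 + 144*(-6)) = 585*(307 - 864) = 585*(-557) = -325845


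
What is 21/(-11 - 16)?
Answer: -7/9 ≈ -0.77778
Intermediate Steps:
21/(-11 - 16) = 21/(-27) = 21*(-1/27) = -7/9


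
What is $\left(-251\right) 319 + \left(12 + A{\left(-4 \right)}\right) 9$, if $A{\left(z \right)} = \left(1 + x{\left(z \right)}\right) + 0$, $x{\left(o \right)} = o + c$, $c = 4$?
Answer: $-79952$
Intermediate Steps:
$x{\left(o \right)} = 4 + o$ ($x{\left(o \right)} = o + 4 = 4 + o$)
$A{\left(z \right)} = 5 + z$ ($A{\left(z \right)} = \left(1 + \left(4 + z\right)\right) + 0 = \left(5 + z\right) + 0 = 5 + z$)
$\left(-251\right) 319 + \left(12 + A{\left(-4 \right)}\right) 9 = \left(-251\right) 319 + \left(12 + \left(5 - 4\right)\right) 9 = -80069 + \left(12 + 1\right) 9 = -80069 + 13 \cdot 9 = -80069 + 117 = -79952$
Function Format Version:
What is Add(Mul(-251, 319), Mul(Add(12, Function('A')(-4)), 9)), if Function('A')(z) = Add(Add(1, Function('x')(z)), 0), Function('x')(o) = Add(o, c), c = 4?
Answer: -79952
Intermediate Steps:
Function('x')(o) = Add(4, o) (Function('x')(o) = Add(o, 4) = Add(4, o))
Function('A')(z) = Add(5, z) (Function('A')(z) = Add(Add(1, Add(4, z)), 0) = Add(Add(5, z), 0) = Add(5, z))
Add(Mul(-251, 319), Mul(Add(12, Function('A')(-4)), 9)) = Add(Mul(-251, 319), Mul(Add(12, Add(5, -4)), 9)) = Add(-80069, Mul(Add(12, 1), 9)) = Add(-80069, Mul(13, 9)) = Add(-80069, 117) = -79952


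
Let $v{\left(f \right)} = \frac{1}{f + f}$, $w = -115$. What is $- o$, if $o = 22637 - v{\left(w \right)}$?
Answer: $- \frac{5206511}{230} \approx -22637.0$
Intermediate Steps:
$v{\left(f \right)} = \frac{1}{2 f}$
$o = \frac{5206511}{230}$ ($o = 22637 - \frac{1}{2 \left(-115\right)} = 22637 - \frac{1}{2} \left(- \frac{1}{115}\right) = 22637 - - \frac{1}{230} = 22637 + \frac{1}{230} = \frac{5206511}{230} \approx 22637.0$)
$- o = \left(-1\right) \frac{5206511}{230} = - \frac{5206511}{230}$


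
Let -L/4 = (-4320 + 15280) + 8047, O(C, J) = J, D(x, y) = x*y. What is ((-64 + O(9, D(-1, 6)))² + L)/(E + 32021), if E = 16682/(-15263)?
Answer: -1085626664/488719841 ≈ -2.2214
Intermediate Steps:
L = -76028 (L = -4*((-4320 + 15280) + 8047) = -4*(10960 + 8047) = -4*19007 = -76028)
E = -16682/15263 (E = 16682*(-1/15263) = -16682/15263 ≈ -1.0930)
((-64 + O(9, D(-1, 6)))² + L)/(E + 32021) = ((-64 - 1*6)² - 76028)/(-16682/15263 + 32021) = ((-64 - 6)² - 76028)/(488719841/15263) = ((-70)² - 76028)*(15263/488719841) = (4900 - 76028)*(15263/488719841) = -71128*15263/488719841 = -1085626664/488719841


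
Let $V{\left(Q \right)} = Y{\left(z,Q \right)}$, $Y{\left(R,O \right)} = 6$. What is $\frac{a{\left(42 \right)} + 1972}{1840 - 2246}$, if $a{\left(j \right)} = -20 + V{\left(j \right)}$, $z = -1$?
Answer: $- \frac{979}{203} \approx -4.8227$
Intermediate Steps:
$V{\left(Q \right)} = 6$
$a{\left(j \right)} = -14$ ($a{\left(j \right)} = -20 + 6 = -14$)
$\frac{a{\left(42 \right)} + 1972}{1840 - 2246} = \frac{-14 + 1972}{1840 - 2246} = \frac{1958}{-406} = 1958 \left(- \frac{1}{406}\right) = - \frac{979}{203}$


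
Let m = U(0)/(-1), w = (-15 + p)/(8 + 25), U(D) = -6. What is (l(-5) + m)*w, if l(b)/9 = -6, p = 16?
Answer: -16/11 ≈ -1.4545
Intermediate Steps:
l(b) = -54 (l(b) = 9*(-6) = -54)
w = 1/33 (w = (-15 + 16)/(8 + 25) = 1/33 ≈ 0.030303)
m = 6 (m = -6/(-1) = -6*(-1) = 6)
(l(-5) + m)*w = (-54 + 6)*(1/33) = -48*1/33 = -16/11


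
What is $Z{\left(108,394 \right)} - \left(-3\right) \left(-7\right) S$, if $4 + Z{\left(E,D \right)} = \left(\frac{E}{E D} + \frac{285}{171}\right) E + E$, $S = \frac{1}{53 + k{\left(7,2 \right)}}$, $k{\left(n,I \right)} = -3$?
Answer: $\frac{2795963}{9850} \approx 283.85$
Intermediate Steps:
$S = \frac{1}{50}$ ($S = \frac{1}{53 - 3} = \frac{1}{50} \approx 0.02$)
$Z{\left(E,D \right)} = -4 + E + E \left(\frac{5}{3} + \frac{1}{D}\right)$ ($Z{\left(E,D \right)} = -4 + \left(\left(\frac{E}{E D} + \frac{285}{171}\right) E + E\right) = -4 + \left(\left(\frac{E}{D E} + 285 \cdot \frac{1}{171}\right) E + E\right) = -4 + \left(\left(E \frac{1}{D E} + \frac{5}{3}\right) E + E\right) = -4 + \left(\left(\frac{1}{D} + \frac{5}{3}\right) E + E\right) = -4 + \left(\left(\frac{5}{3} + \frac{1}{D}\right) E + E\right) = -4 + \left(E \left(\frac{5}{3} + \frac{1}{D}\right) + E\right) = -4 + \left(E + E \left(\frac{5}{3} + \frac{1}{D}\right)\right) = -4 + E + E \left(\frac{5}{3} + \frac{1}{D}\right)$)
$Z{\left(108,394 \right)} - \left(-3\right) \left(-7\right) S = \left(-4 + \frac{8}{3} \cdot 108 + \frac{108}{394}\right) - \left(-3\right) \left(-7\right) \frac{1}{50} = \left(-4 + 288 + 108 \cdot \frac{1}{394}\right) - 21 \cdot \frac{1}{50} = \left(-4 + 288 + \frac{54}{197}\right) - \frac{21}{50} = \frac{56002}{197} - \frac{21}{50} = \frac{2795963}{9850}$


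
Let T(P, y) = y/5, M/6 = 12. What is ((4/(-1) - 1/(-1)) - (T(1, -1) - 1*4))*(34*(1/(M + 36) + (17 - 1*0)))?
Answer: 31229/45 ≈ 693.98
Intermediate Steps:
M = 72 (M = 6*12 = 72)
T(P, y) = y/5 (T(P, y) = y*(⅕) = y/5)
((4/(-1) - 1/(-1)) - (T(1, -1) - 1*4))*(34*(1/(M + 36) + (17 - 1*0))) = ((4/(-1) - 1/(-1)) - ((⅕)*(-1) - 1*4))*(34*(1/(72 + 36) + (17 - 1*0))) = ((4*(-1) - 1*(-1)) - (-⅕ - 4))*(34*(1/108 + (17 + 0))) = ((-4 + 1) - 1*(-21/5))*(34*(1/108 + 17)) = (-3 + 21/5)*(34*(1837/108)) = (6/5)*(31229/54) = 31229/45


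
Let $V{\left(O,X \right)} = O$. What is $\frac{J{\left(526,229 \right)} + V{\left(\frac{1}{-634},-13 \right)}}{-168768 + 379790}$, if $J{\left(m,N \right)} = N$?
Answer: $\frac{145185}{133787948} \approx 0.0010852$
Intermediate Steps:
$\frac{J{\left(526,229 \right)} + V{\left(\frac{1}{-634},-13 \right)}}{-168768 + 379790} = \frac{229 + \frac{1}{-634}}{-168768 + 379790} = \frac{229 - \frac{1}{634}}{211022} = \frac{145185}{634} \cdot \frac{1}{211022} = \frac{145185}{133787948}$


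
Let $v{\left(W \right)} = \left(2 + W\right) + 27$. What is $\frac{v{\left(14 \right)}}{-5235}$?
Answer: $- \frac{43}{5235} \approx -0.0082139$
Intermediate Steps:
$v{\left(W \right)} = 29 + W$
$\frac{v{\left(14 \right)}}{-5235} = \frac{29 + 14}{-5235} = 43 \left(- \frac{1}{5235}\right) = - \frac{43}{5235}$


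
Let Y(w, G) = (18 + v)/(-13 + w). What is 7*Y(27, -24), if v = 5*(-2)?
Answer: 4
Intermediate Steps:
v = -10
Y(w, G) = 8/(-13 + w) (Y(w, G) = (18 - 10)/(-13 + w) = 8/(-13 + w))
7*Y(27, -24) = 7*(8/(-13 + 27)) = 7*(8/14) = 7*(8*(1/14)) = 7*(4/7) = 4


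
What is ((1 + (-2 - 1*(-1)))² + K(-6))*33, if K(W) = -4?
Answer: -132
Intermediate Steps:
((1 + (-2 - 1*(-1)))² + K(-6))*33 = ((1 + (-2 - 1*(-1)))² - 4)*33 = ((1 + (-2 + 1))² - 4)*33 = ((1 - 1)² - 4)*33 = (0² - 4)*33 = (0 - 4)*33 = -4*33 = -132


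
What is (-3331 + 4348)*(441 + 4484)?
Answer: 5008725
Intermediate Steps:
(-3331 + 4348)*(441 + 4484) = 1017*4925 = 5008725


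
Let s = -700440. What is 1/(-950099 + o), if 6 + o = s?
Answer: -1/1650545 ≈ -6.0586e-7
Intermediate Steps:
o = -700446 (o = -6 - 700440 = -700446)
1/(-950099 + o) = 1/(-950099 - 700446) = 1/(-1650545) = -1/1650545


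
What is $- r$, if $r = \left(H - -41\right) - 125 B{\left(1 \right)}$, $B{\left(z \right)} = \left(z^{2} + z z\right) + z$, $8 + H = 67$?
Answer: $275$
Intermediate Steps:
$H = 59$ ($H = -8 + 67 = 59$)
$B{\left(z \right)} = z + 2 z^{2}$ ($B{\left(z \right)} = \left(z^{2} + z^{2}\right) + z = 2 z^{2} + z = z + 2 z^{2}$)
$r = -275$ ($r = \left(59 - -41\right) - 125 \cdot 1 \left(1 + 2 \cdot 1\right) = \left(59 + 41\right) - 125 \cdot 1 \left(1 + 2\right) = 100 - 125 \cdot 1 \cdot 3 = 100 - 375 = -275$)
$- r = \left(-1\right) \left(-275\right) = 275$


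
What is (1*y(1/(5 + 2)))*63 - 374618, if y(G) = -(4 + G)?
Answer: -374879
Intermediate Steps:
y(G) = -4 - G
(1*y(1/(5 + 2)))*63 - 374618 = (1*(-4 - 1/(5 + 2)))*63 - 374618 = (1*(-4 - 1/7))*63 - 374618 = (1*(-29/7))*63 - 374618 = -29/7*63 - 374618 = -261 - 374618 = -374879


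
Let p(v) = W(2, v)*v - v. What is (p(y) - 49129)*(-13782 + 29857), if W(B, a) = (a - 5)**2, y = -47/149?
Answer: -2612905479940650/3307949 ≈ -7.8989e+8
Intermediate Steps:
y = -47/149 (y = -47*1/149 = -47/149 ≈ -0.31544)
W(B, a) = (-5 + a)**2
p(v) = -v + v*(-5 + v)**2 (p(v) = (-5 + v)**2*v - v = v*(-5 + v)**2 - v = -v + v*(-5 + v)**2)
(p(y) - 49129)*(-13782 + 29857) = (-47*(-1 + (-5 - 47/149)**2)/149 - 49129)*(-13782 + 29857) = (-47*(-1 + (-792/149)**2)/149 - 49129)*16075 = (-47*(-1 + 627264/22201)/149 - 49129)*16075 = (-47/149*605063/22201 - 49129)*16075 = (-28437961/3307949 - 49129)*16075 = -162544664382/3307949*16075 = -2612905479940650/3307949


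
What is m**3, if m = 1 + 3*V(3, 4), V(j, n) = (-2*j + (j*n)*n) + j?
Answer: 2515456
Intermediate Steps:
V(j, n) = -j + j*n**2 (V(j, n) = (-2*j + j*n**2) + j = -j + j*n**2)
m = 136 (m = 1 + 3*(3*(-1 + 4**2)) = 1 + 3*(3*(-1 + 16)) = 1 + 3*(3*15) = 1 + 3*45 = 1 + 135 = 136)
m**3 = 136**3 = 2515456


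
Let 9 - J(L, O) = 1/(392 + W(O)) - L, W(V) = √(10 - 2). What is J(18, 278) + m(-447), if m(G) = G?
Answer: -8066989/19207 + √2/76828 ≈ -420.00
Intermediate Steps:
W(V) = 2*√2 (W(V) = √8 = 2*√2)
J(L, O) = 9 + L - 1/(392 + 2*√2) (J(L, O) = 9 - (1/(392 + 2*√2) - L) = 9 + (L - 1/(392 + 2*√2)) = 9 + L - 1/(392 + 2*√2))
J(18, 278) + m(-447) = (172814/19207 + 18 + √2/76828) - 447 = (518540/19207 + √2/76828) - 447 = -8066989/19207 + √2/76828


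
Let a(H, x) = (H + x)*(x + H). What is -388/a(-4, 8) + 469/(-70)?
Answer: -619/20 ≈ -30.950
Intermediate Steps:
a(H, x) = (H + x)² (a(H, x) = (H + x)*(H + x) = (H + x)²)
-388/a(-4, 8) + 469/(-70) = -388/(-4 + 8)² + 469/(-70) = -388/(4²) + 469*(-1/70) = -388/16 - 67/10 = -388*1/16 - 67/10 = -97/4 - 67/10 = -619/20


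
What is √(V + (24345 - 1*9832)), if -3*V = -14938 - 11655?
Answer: 2*√52599/3 ≈ 152.90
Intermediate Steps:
V = 26593/3 (V = -(-14938 - 11655)/3 = -⅓*(-26593) = 26593/3 ≈ 8864.3)
√(V + (24345 - 1*9832)) = √(26593/3 + (24345 - 1*9832)) = √(26593/3 + (24345 - 9832)) = √(26593/3 + 14513) = √(70132/3) = 2*√52599/3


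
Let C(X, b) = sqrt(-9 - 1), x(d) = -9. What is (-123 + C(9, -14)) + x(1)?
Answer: -132 + I*sqrt(10) ≈ -132.0 + 3.1623*I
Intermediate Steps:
C(X, b) = I*sqrt(10) (C(X, b) = sqrt(-10) = I*sqrt(10))
(-123 + C(9, -14)) + x(1) = (-123 + I*sqrt(10)) - 9 = -132 + I*sqrt(10)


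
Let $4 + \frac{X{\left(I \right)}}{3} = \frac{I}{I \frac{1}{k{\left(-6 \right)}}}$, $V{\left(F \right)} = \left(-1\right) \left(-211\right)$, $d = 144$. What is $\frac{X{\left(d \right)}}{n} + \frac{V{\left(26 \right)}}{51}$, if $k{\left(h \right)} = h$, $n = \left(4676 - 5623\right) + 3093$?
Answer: $\frac{225638}{54723} \approx 4.1233$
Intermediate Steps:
$n = 2146$ ($n = -947 + 3093 = 2146$)
$V{\left(F \right)} = 211$
$X{\left(I \right)} = -30$ ($X{\left(I \right)} = -12 + 3 \frac{I}{I \frac{1}{-6}} = -12 + 3 \frac{I}{I \left(- \frac{1}{6}\right)} = -12 + 3 \frac{I}{\left(- \frac{1}{6}\right) I} = -12 + 3 I \left(- \frac{6}{I}\right) = -12 + 3 \left(-6\right) = -12 - 18 = -30$)
$\frac{X{\left(d \right)}}{n} + \frac{V{\left(26 \right)}}{51} = - \frac{30}{2146} + \frac{211}{51} = \left(-30\right) \frac{1}{2146} + 211 \cdot \frac{1}{51} = - \frac{15}{1073} + \frac{211}{51} = \frac{225638}{54723}$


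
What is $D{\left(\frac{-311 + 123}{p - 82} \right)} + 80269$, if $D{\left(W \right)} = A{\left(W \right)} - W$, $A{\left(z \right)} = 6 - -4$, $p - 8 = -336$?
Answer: $\frac{16457101}{205} \approx 80279.0$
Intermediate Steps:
$p = -328$ ($p = 8 - 336 = -328$)
$A{\left(z \right)} = 10$ ($A{\left(z \right)} = 6 + 4 = 10$)
$D{\left(W \right)} = 10 - W$
$D{\left(\frac{-311 + 123}{p - 82} \right)} + 80269 = \left(10 - \frac{-311 + 123}{-328 - 82}\right) + 80269 = \left(10 - - \frac{188}{-410}\right) + 80269 = \left(10 - \left(-188\right) \left(- \frac{1}{410}\right)\right) + 80269 = \left(10 - \frac{94}{205}\right) + 80269 = \frac{1956}{205} + 80269 = \frac{16457101}{205}$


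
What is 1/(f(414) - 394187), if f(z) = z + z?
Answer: -1/393359 ≈ -2.5422e-6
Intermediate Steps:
f(z) = 2*z
1/(f(414) - 394187) = 1/(2*414 - 394187) = 1/(828 - 394187) = 1/(-393359) = -1/393359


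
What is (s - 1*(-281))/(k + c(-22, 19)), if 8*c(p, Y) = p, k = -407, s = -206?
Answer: -300/1639 ≈ -0.18304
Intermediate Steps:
c(p, Y) = p/8
(s - 1*(-281))/(k + c(-22, 19)) = (-206 - 1*(-281))/(-407 + (⅛)*(-22)) = (-206 + 281)/(-407 - 11/4) = 75/(-1639/4) = 75*(-4/1639) = -300/1639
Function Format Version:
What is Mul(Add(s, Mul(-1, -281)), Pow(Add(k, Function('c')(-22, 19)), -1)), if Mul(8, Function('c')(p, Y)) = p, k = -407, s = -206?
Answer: Rational(-300, 1639) ≈ -0.18304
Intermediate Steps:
Function('c')(p, Y) = Mul(Rational(1, 8), p)
Mul(Add(s, Mul(-1, -281)), Pow(Add(k, Function('c')(-22, 19)), -1)) = Mul(Add(-206, Mul(-1, -281)), Pow(Add(-407, Mul(Rational(1, 8), -22)), -1)) = Mul(Add(-206, 281), Pow(Add(-407, Rational(-11, 4)), -1)) = Mul(75, Pow(Rational(-1639, 4), -1)) = Mul(75, Rational(-4, 1639)) = Rational(-300, 1639)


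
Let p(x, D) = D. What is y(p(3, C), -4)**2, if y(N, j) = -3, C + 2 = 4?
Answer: 9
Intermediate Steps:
C = 2 (C = -2 + 4 = 2)
y(p(3, C), -4)**2 = (-3)**2 = 9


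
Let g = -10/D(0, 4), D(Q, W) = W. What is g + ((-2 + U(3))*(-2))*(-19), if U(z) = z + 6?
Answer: 527/2 ≈ 263.50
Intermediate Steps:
U(z) = 6 + z
g = -5/2 (g = -10/4 = -10*¼ = -5/2 ≈ -2.5000)
g + ((-2 + U(3))*(-2))*(-19) = -5/2 + ((-2 + (6 + 3))*(-2))*(-19) = -5/2 + ((-2 + 9)*(-2))*(-19) = -5/2 + (7*(-2))*(-19) = -5/2 - 14*(-19) = -5/2 + 266 = 527/2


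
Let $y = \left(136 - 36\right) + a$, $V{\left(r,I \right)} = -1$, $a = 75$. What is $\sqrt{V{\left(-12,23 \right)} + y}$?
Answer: $\sqrt{174} \approx 13.191$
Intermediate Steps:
$y = 175$ ($y = \left(136 - 36\right) + 75 = 100 + 75 = 175$)
$\sqrt{V{\left(-12,23 \right)} + y} = \sqrt{-1 + 175} = \sqrt{174}$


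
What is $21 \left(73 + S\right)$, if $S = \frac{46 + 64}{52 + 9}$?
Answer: $\frac{95823}{61} \approx 1570.9$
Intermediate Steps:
$S = \frac{110}{61} \approx 1.8033$
$21 \left(73 + S\right) = 21 \left(73 + \frac{110}{61}\right) = 21 \cdot \frac{4563}{61} = \frac{95823}{61}$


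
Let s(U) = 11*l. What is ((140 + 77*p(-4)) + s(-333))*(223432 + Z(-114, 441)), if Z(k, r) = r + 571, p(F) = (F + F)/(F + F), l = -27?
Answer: -17955520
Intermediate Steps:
p(F) = 1 (p(F) = (2*F)/((2*F)) = (2*F)*(1/(2*F)) = 1)
Z(k, r) = 571 + r
s(U) = -297 (s(U) = 11*(-27) = -297)
((140 + 77*p(-4)) + s(-333))*(223432 + Z(-114, 441)) = ((140 + 77*1) - 297)*(223432 + (571 + 441)) = ((140 + 77) - 297)*(223432 + 1012) = (217 - 297)*224444 = -80*224444 = -17955520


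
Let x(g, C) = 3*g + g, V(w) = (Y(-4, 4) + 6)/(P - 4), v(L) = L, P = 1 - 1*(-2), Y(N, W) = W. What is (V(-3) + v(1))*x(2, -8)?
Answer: -72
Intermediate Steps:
P = 3 (P = 1 + 2 = 3)
V(w) = -10 (V(w) = (4 + 6)/(3 - 4) = 10/(-1) = 10*(-1) = -10)
x(g, C) = 4*g
(V(-3) + v(1))*x(2, -8) = (-10 + 1)*(4*2) = -9*8 = -72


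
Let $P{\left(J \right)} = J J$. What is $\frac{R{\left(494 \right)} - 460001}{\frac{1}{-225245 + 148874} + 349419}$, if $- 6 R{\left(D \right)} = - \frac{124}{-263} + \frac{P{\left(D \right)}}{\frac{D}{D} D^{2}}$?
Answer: $- \frac{18478777183005}{14036561663648} \approx -1.3165$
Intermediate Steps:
$P{\left(J \right)} = J^{2}$
$R{\left(D \right)} = - \frac{129}{526}$ ($R{\left(D \right)} = - \frac{- \frac{124}{-263} + \frac{D^{2}}{\frac{D}{D} D^{2}}}{6} = - \frac{\left(-124\right) \left(- \frac{1}{263}\right) + \frac{D^{2}}{1 D^{2}}}{6} = - \frac{\frac{124}{263} + \frac{D^{2}}{D^{2}}}{6} = - \frac{\frac{124}{263} + 1}{6} = \left(- \frac{1}{6}\right) \frac{387}{263} = - \frac{129}{526}$)
$\frac{R{\left(494 \right)} - 460001}{\frac{1}{-225245 + 148874} + 349419} = \frac{- \frac{129}{526} - 460001}{\frac{1}{-225245 + 148874} + 349419} = - \frac{241960655}{526 \left(\frac{1}{-76371} + 349419\right)} = - \frac{241960655}{526 \left(- \frac{1}{76371} + 349419\right)} = - \frac{241960655}{526 \cdot \frac{26685478448}{76371}} = \left(- \frac{241960655}{526}\right) \frac{76371}{26685478448} = - \frac{18478777183005}{14036561663648}$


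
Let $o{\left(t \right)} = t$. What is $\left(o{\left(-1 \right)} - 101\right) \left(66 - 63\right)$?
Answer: $-306$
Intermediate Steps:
$\left(o{\left(-1 \right)} - 101\right) \left(66 - 63\right) = \left(-1 - 101\right) \left(66 - 63\right) = \left(-102\right) 3 = -306$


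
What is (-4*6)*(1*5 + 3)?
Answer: -192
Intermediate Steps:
(-4*6)*(1*5 + 3) = -24*(5 + 3) = -24*8 = -192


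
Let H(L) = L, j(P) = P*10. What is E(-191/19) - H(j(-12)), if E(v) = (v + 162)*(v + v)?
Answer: -1059514/361 ≈ -2934.9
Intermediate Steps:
j(P) = 10*P
E(v) = 2*v*(162 + v) (E(v) = (162 + v)*(2*v) = 2*v*(162 + v))
E(-191/19) - H(j(-12)) = 2*(-191/19)*(162 - 191/19) - 10*(-12) = 2*(-191*1/19)*(162 - 191*1/19) - 1*(-120) = 2*(-191/19)*(162 - 191/19) + 120 = 2*(-191/19)*(2887/19) + 120 = -1102834/361 + 120 = -1059514/361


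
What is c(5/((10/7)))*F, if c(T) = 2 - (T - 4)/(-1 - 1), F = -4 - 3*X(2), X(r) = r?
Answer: -35/2 ≈ -17.500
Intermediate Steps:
F = -10 (F = -4 - 3*2 = -4 - 6 = -10)
c(T) = T/2 (c(T) = 2 - (-4 + T)/(-2) = 2 - (-4 + T)*(-1)/2 = 2 - (2 - T/2) = 2 + (-2 + T/2) = T/2)
c(5/((10/7)))*F = ((5/((10/7)))/2)*(-10) = ((5/((10*(⅐))))/2)*(-10) = ((5/(10/7))/2)*(-10) = ((5*(7/10))/2)*(-10) = ((½)*(7/2))*(-10) = (7/4)*(-10) = -35/2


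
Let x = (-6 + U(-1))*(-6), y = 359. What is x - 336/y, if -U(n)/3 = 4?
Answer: 38436/359 ≈ 107.06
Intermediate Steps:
U(n) = -12 (U(n) = -3*4 = -12)
x = 108 (x = (-6 - 12)*(-6) = -18*(-6) = 108)
x - 336/y = 108 - 336/359 = 38436/359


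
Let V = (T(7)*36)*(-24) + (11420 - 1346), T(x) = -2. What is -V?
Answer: -11802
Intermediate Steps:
V = 11802 (V = -2*36*(-24) + (11420 - 1346) = -72*(-24) + 10074 = 1728 + 10074 = 11802)
-V = -1*11802 = -11802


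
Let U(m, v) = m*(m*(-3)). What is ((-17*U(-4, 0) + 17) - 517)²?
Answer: 99856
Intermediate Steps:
U(m, v) = -3*m² (U(m, v) = m*(-3*m) = -3*m²)
((-17*U(-4, 0) + 17) - 517)² = ((-(-51)*(-4)² + 17) - 517)² = ((-(-51)*16 + 17) - 517)² = ((-17*(-48) + 17) - 517)² = ((816 + 17) - 517)² = (833 - 517)² = 316² = 99856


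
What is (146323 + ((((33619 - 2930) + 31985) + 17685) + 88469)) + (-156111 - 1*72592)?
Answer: 86448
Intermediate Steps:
(146323 + ((((33619 - 2930) + 31985) + 17685) + 88469)) + (-156111 - 1*72592) = (146323 + (((30689 + 31985) + 17685) + 88469)) + (-156111 - 72592) = (146323 + ((62674 + 17685) + 88469)) - 228703 = (146323 + (80359 + 88469)) - 228703 = (146323 + 168828) - 228703 = 315151 - 228703 = 86448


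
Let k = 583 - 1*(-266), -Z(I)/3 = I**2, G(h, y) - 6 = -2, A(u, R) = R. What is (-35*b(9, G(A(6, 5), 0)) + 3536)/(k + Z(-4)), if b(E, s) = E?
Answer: 3221/801 ≈ 4.0212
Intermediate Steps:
G(h, y) = 4 (G(h, y) = 6 - 2 = 4)
Z(I) = -3*I**2
k = 849 (k = 583 + 266 = 849)
(-35*b(9, G(A(6, 5), 0)) + 3536)/(k + Z(-4)) = (-35*9 + 3536)/(849 - 3*(-4)**2) = (-315 + 3536)/(849 - 3*16) = 3221/(849 - 48) = 3221/801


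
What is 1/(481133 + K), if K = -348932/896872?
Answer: 224218/107878591761 ≈ 2.0784e-6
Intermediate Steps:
K = -87233/224218 (K = -348932*1/896872 = -87233/224218 ≈ -0.38905)
1/(481133 + K) = 1/(481133 - 87233/224218) = 1/(107878591761/224218) = 224218/107878591761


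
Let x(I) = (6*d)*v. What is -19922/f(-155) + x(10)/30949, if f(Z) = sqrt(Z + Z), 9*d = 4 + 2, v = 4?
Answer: 16/30949 + 9961*I*sqrt(310)/155 ≈ 0.00051698 + 1131.5*I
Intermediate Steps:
d = 2/3 (d = (4 + 2)/9 = (1/9)*6 = 2/3 ≈ 0.66667)
x(I) = 16 (x(I) = (6*(2/3))*4 = 4*4 = 16)
f(Z) = sqrt(2)*sqrt(Z) (f(Z) = sqrt(2*Z) = sqrt(2)*sqrt(Z))
-19922/f(-155) + x(10)/30949 = -19922*(-I*sqrt(310)/310) + 16/30949 = -(-9961)*I*sqrt(310)/155 + 16/30949 = 9961*I*sqrt(310)/155 + 16/30949 = 16/30949 + 9961*I*sqrt(310)/155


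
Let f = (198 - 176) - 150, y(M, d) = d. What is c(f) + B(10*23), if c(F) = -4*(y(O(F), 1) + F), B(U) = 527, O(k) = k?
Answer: 1035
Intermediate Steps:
f = -128 (f = 22 - 150 = -128)
c(F) = -4 - 4*F (c(F) = -4*(1 + F) = -4 - 4*F)
c(f) + B(10*23) = (-4 - 4*(-128)) + 527 = (-4 + 512) + 527 = 508 + 527 = 1035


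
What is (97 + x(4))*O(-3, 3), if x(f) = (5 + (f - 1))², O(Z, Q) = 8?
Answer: 1288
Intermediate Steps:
x(f) = (4 + f)² (x(f) = (5 + (-1 + f))² = (4 + f)²)
(97 + x(4))*O(-3, 3) = (97 + (4 + 4)²)*8 = (97 + 8²)*8 = (97 + 64)*8 = 161*8 = 1288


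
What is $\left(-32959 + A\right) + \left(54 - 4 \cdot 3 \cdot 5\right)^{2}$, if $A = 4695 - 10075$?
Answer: $-38303$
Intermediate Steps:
$A = -5380$ ($A = 4695 - 10075 = -5380$)
$\left(-32959 + A\right) + \left(54 - 4 \cdot 3 \cdot 5\right)^{2} = \left(-32959 - 5380\right) + \left(54 - 4 \cdot 3 \cdot 5\right)^{2} = -38339 + \left(54 - 12 \cdot 5\right)^{2} = -38339 + \left(54 - 60\right)^{2} = -38339 + \left(-6\right)^{2} = -38339 + 36 = -38303$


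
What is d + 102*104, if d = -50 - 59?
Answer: 10499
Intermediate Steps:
d = -109
d + 102*104 = -109 + 102*104 = -109 + 10608 = 10499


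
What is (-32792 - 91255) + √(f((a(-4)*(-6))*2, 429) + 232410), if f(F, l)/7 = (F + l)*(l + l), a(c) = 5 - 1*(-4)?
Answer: -124047 + 4*√135021 ≈ -1.2258e+5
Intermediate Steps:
a(c) = 9 (a(c) = 5 + 4 = 9)
f(F, l) = 14*l*(F + l) (f(F, l) = 7*((F + l)*(l + l)) = 7*((F + l)*(2*l)) = 7*(2*l*(F + l)) = 14*l*(F + l))
(-32792 - 91255) + √(f((a(-4)*(-6))*2, 429) + 232410) = (-32792 - 91255) + √(14*429*((9*(-6))*2 + 429) + 232410) = -124047 + √(14*429*(-54*2 + 429) + 232410) = -124047 + √(14*429*(-108 + 429) + 232410) = -124047 + √(14*429*321 + 232410) = -124047 + √(1927926 + 232410) = -124047 + √2160336 = -124047 + 4*√135021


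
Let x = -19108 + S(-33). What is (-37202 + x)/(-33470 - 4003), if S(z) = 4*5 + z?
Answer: 56323/37473 ≈ 1.5030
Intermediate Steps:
S(z) = 20 + z
x = -19121 (x = -19108 + (20 - 33) = -19108 - 13 = -19121)
(-37202 + x)/(-33470 - 4003) = (-37202 - 19121)/(-33470 - 4003) = -56323/(-37473) = -56323*(-1/37473) = 56323/37473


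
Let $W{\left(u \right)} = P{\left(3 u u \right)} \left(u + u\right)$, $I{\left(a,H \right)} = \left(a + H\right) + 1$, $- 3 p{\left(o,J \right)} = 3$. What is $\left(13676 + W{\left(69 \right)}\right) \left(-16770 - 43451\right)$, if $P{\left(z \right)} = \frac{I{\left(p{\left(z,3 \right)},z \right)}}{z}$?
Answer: $-831892894$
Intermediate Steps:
$p{\left(o,J \right)} = -1$ ($p{\left(o,J \right)} = \left(- \frac{1}{3}\right) 3 = -1$)
$I{\left(a,H \right)} = 1 + H + a$ ($I{\left(a,H \right)} = \left(H + a\right) + 1 = 1 + H + a$)
$P{\left(z \right)} = 1$ ($P{\left(z \right)} = \frac{1 + z - 1}{z} = \frac{z}{z} = 1$)
$W{\left(u \right)} = 2 u$ ($W{\left(u \right)} = 1 \left(u + u\right) = 1 \cdot 2 u = 2 u$)
$\left(13676 + W{\left(69 \right)}\right) \left(-16770 - 43451\right) = \left(13676 + 2 \cdot 69\right) \left(-16770 - 43451\right) = \left(13676 + 138\right) \left(-60221\right) = 13814 \left(-60221\right) = -831892894$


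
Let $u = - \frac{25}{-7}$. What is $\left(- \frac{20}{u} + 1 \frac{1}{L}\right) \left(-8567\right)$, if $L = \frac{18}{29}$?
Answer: $\frac{3075553}{90} \approx 34173.0$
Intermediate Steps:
$L = \frac{18}{29}$ ($L = 18 \cdot \frac{1}{29} = \frac{18}{29} \approx 0.62069$)
$u = \frac{25}{7}$ ($u = \left(-25\right) \left(- \frac{1}{7}\right) = \frac{25}{7} \approx 3.5714$)
$\left(- \frac{20}{u} + 1 \frac{1}{L}\right) \left(-8567\right) = \left(- \frac{20}{\frac{25}{7}} + 1 \frac{1}{\frac{18}{29}}\right) \left(-8567\right) = \left(\left(-20\right) \frac{7}{25} + 1 \cdot \frac{29}{18}\right) \left(-8567\right) = \left(- \frac{28}{5} + \frac{29}{18}\right) \left(-8567\right) = \left(- \frac{359}{90}\right) \left(-8567\right) = \frac{3075553}{90}$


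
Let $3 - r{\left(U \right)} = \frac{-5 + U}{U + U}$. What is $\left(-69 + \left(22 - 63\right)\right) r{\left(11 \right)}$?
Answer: $-300$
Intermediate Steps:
$r{\left(U \right)} = 3 - \frac{-5 + U}{2 U}$ ($r{\left(U \right)} = 3 - \frac{-5 + U}{U + U} = 3 - \frac{-5 + U}{2 U}$)
$\left(-69 + \left(22 - 63\right)\right) r{\left(11 \right)} = \left(-69 + \left(22 - 63\right)\right) \frac{5 \left(1 + 11\right)}{2 \cdot 11} = \left(-69 - 41\right) \frac{5}{2} \cdot \frac{1}{11} \cdot 12 = \left(-110\right) \frac{30}{11} = -300$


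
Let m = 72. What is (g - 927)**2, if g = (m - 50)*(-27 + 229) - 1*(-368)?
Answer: 15093225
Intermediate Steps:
g = 4812 (g = (72 - 50)*(-27 + 229) - 1*(-368) = 22*202 + 368 = 4444 + 368 = 4812)
(g - 927)**2 = (4812 - 927)**2 = 3885**2 = 15093225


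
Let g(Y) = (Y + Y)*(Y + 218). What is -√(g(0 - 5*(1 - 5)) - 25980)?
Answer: -2*I*√4115 ≈ -128.3*I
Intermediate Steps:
g(Y) = 2*Y*(218 + Y) (g(Y) = (2*Y)*(218 + Y) = 2*Y*(218 + Y))
-√(g(0 - 5*(1 - 5)) - 25980) = -√(2*(0 - 5*(1 - 5))*(218 + (0 - 5*(1 - 5))) - 25980) = -√(2*(0 - 5*(-4))*(218 + (0 - 5*(-4))) - 25980) = -√(2*(0 + 20)*(218 + (0 + 20)) - 25980) = -√(2*20*(218 + 20) - 25980) = -√(2*20*238 - 25980) = -√(9520 - 25980) = -√(-16460) = -2*I*√4115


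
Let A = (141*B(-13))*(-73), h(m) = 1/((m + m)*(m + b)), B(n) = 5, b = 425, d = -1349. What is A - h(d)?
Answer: -128299774681/2492952 ≈ -51465.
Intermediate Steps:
h(m) = 1/(2*m*(425 + m)) (h(m) = 1/((m + m)*(m + 425)) = 1/((2*m)*(425 + m)) = 1/(2*m*(425 + m)))
A = -51465 (A = (141*5)*(-73) = 705*(-73) = -51465)
A - h(d) = -51465 - 1/(2*(-1349)*(425 - 1349)) = -51465 - (-1)/(2*1349*(-924)) = -51465 - (-1)*(-1)/(2*1349*924) = -51465 - 1*1/2492952 = -51465 - 1/2492952 = -128299774681/2492952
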